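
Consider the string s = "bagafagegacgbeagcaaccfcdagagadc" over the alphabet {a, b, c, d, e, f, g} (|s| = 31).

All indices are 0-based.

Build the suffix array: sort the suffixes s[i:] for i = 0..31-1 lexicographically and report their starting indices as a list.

[17, 18, 9, 28, 3, 26, 1, 24, 14, 5, 0, 12, 30, 16, 19, 22, 20, 10, 23, 29, 13, 7, 4, 21, 8, 27, 2, 25, 11, 15, 6]

sorted suffixes:
  #0 SA[0]=17  'aaccfcdagagadc'
  #1 SA[1]=18  'accfcdagagadc'
  #2 SA[2]=9  'acgbeagcaaccfcdagagadc'
  #3 SA[3]=28  'adc'
  #4 SA[4]=3  'afagegacgbeagcaaccfcdagagadc'
  #5 SA[5]=26  'agadc'
  #6 SA[6]=1  'agafagegacgbeagcaaccfcdagagadc'
  #7 SA[7]=24  'agagadc'
  #8 SA[8]=14  'agcaaccfcdagagadc'
  #9 SA[9]=5  'agegacgbeagcaaccfcdagagadc'
  #10 SA[10]=0  'bagafagegacgbeagcaaccfcdagagadc'
  #11 SA[11]=12  'beagcaaccfcdagagadc'
  #12 SA[12]=30  'c'
  #13 SA[13]=16  'caaccfcdagagadc'
  #14 SA[14]=19  'ccfcdagagadc'
  #15 SA[15]=22  'cdagagadc'
  #16 SA[16]=20  'cfcdagagadc'
  #17 SA[17]=10  'cgbeagcaaccfcdagagadc'
  #18 SA[18]=23  'dagagadc'
  #19 SA[19]=29  'dc'
  #20 SA[20]=13  'eagcaaccfcdagagadc'
  #21 SA[21]=7  'egacgbeagcaaccfcdagagadc'
  #22 SA[22]=4  'fagegacgbeagcaaccfcdagagadc'
  #23 SA[23]=21  'fcdagagadc'
  #24 SA[24]=8  'gacgbeagcaaccfcdagagadc'
  #25 SA[25]=27  'gadc'
  #26 SA[26]=2  'gafagegacgbeagcaaccfcdagagadc'
  #27 SA[27]=25  'gagadc'
  #28 SA[28]=11  'gbeagcaaccfcdagagadc'
  #29 SA[29]=15  'gcaaccfcdagagadc'
  #30 SA[30]=6  'gegacgbeagcaaccfcdagagadc'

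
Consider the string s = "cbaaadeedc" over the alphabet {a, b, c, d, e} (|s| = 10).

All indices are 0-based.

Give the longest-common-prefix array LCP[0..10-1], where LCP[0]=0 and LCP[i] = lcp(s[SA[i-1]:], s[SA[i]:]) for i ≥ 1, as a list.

[0, 2, 1, 0, 0, 1, 0, 1, 0, 1]

rank | idx | suffix
   0 |   2 | aaadeedc
   1 |   3 | aadeedc
   2 |   4 | adeedc
   3 |   1 | baaadeedc
   4 |   9 | c
   5 |   0 | cbaaadeedc
   6 |   8 | dc
   7 |   5 | deedc
   8 |   7 | edc
   9 |   6 | eedc

SA = [2, 3, 4, 1, 9, 0, 8, 5, 7, 6]
[i] adj suffixes → lcp
  [1] 2/3 → 2 ('aa')
  [2] 3/4 → 1 ('a')
  [3] 4/1 → 0 ('')
  [4] 1/9 → 0 ('')
  [5] 9/0 → 1 ('c')
  [6] 0/8 → 0 ('')
  [7] 8/5 → 1 ('d')
  [8] 5/7 → 0 ('')
  [9] 7/6 → 1 ('e')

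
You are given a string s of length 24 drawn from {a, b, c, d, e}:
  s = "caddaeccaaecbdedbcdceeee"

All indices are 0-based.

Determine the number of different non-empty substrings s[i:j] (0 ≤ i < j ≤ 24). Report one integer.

274

rank | idx | suffix
   0 |   8 | aaecbdedbcdceeee
   1 |   1 | addaeccaaecbdedbcdceeee
   2 |   9 | aecbdedbcdceeee
   3 |   4 | aeccaaecbdedbcdceeee
   4 |  16 | bcdceeee
   5 |  12 | bdedbcdceeee
   6 |   7 | caaecbdedbcdceeee
   7 |   0 | caddaeccaaecbdedbcdceeee
   8 |  11 | cbdedbcdceeee
   9 |   6 | ccaaecbdedbcdceeee
  10 |  17 | cdceeee
  11 |  19 | ceeee
  12 |   3 | daeccaaecbdedbcdceeee
  13 |  15 | dbcdceeee
  14 |  18 | dceeee
  15 |   2 | ddaeccaaecbdedbcdceeee
  16 |  13 | dedbcdceeee
  17 |  23 | e
  18 |  10 | ecbdedbcdceeee
  19 |   5 | eccaaecbdedbcdceeee
  20 |  14 | edbcdceeee
  21 |  22 | ee
  22 |  21 | eee
  23 |  20 | eeee

SA = [8, 1, 9, 4, 16, 12, 7, 0, 11, 6, 17, 19, 3, 15, 18, 2, 13, 23, 10, 5, 14, 22, 21, 20]
[i] adj suffixes → lcp
  [1] 8/1 → 1 ('a')
  [2] 1/9 → 1 ('a')
  [3] 9/4 → 3 ('aec')
  [4] 4/16 → 0 ('')
  [5] 16/12 → 1 ('b')
  [6] 12/7 → 0 ('')
  [7] 7/0 → 2 ('ca')
  [8] 0/11 → 1 ('c')
  [9] 11/6 → 1 ('c')
  [10] 6/17 → 1 ('c')
  [11] 17/19 → 1 ('c')
  [12] 19/3 → 0 ('')
  [13] 3/15 → 1 ('d')
  [14] 15/18 → 1 ('d')
  [15] 18/2 → 1 ('d')
  [16] 2/13 → 1 ('d')
  [17] 13/23 → 0 ('')
  [18] 23/10 → 1 ('e')
  [19] 10/5 → 2 ('ec')
  [20] 5/14 → 1 ('e')
  [21] 14/22 → 1 ('e')
  [22] 22/21 → 2 ('ee')
  [23] 21/20 → 3 ('eee')

n(n+1)/2 = 24·25/2 = 300
Σ LCP = 0 + 1 + 1 + 3 + 0 + 1 + 0 + 2 + 1 + 1 + 1 + 1 + 0 + 1 + 1 + 1 + 1 + 0 + 1 + 2 + 1 + 1 + 2 + 3 = 26
distinct = 300 − 26 = 274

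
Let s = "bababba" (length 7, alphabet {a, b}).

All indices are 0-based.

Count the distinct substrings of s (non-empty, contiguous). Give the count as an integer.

rank→(start, suffix):
  0 → (6, 'a')
  1 → (1, 'ababba')
  2 → (3, 'abba')
  3 → (5, 'ba')
  4 → (0, 'bababba')
  5 → (2, 'babba')
  6 → (4, 'bba')

SA = [6, 1, 3, 5, 0, 2, 4]
[i] adj suffixes → lcp
  [1] 6/1 → 1 ('a')
  [2] 1/3 → 2 ('ab')
  [3] 3/5 → 0 ('')
  [4] 5/0 → 2 ('ba')
  [5] 0/2 → 3 ('bab')
  [6] 2/4 → 1 ('b')

n(n+1)/2 = 7·8/2 = 28
Σ LCP = 0 + 1 + 2 + 0 + 2 + 3 + 1 = 9
distinct = 28 − 9 = 19

19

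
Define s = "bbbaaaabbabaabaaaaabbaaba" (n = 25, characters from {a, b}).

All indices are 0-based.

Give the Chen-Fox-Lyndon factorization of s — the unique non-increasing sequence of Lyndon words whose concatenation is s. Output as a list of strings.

emit factor 1: 'b' (i=0, period=1)
emit factor 2: 'b' (i=1, period=1)
emit factor 3: 'b' (i=2, period=1)
emit factor 4: 'aaaabbabaab' (i=3, period=11)
emit factor 5: 'aaaaabbaab' (i=14, period=10)
emit factor 6: 'a' (i=24, period=1)

["b", "b", "b", "aaaabbabaab", "aaaaabbaab", "a"]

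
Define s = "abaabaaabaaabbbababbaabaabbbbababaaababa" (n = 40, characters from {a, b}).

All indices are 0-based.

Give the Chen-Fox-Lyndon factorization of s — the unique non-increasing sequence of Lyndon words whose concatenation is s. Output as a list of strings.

emit factor 1: 'ab' (i=0, period=2)
emit factor 2: 'aab' (i=2, period=3)
emit factor 3: 'aaabaaabbbababbaabaabbbbababaaabab' (i=5, period=34)
emit factor 4: 'a' (i=39, period=1)

["ab", "aab", "aaabaaabbbababbaabaabbbbababaaabab", "a"]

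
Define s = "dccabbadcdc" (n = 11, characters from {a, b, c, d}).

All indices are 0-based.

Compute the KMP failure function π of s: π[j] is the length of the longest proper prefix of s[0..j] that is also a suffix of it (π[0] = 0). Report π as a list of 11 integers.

π[0] = 0
j=1 s[j]='c': π[1]=0 (border '')
j=2 s[j]='c': π[2]=0 (border '')
j=3 s[j]='a': π[3]=0 (border '')
j=4 s[j]='b': π[4]=0 (border '')
j=5 s[j]='b': π[5]=0 (border '')
j=6 s[j]='a': π[6]=0 (border '')
j=7 s[j]='d': π[7]=1 (border 'd')
j=8 s[j]='c': π[8]=2 (border 'dc')
j=9 s[j]='d': k: 2→0; π[9]=1 (border 'd')
j=10 s[j]='c': π[10]=2 (border 'dc')

[0, 0, 0, 0, 0, 0, 0, 1, 2, 1, 2]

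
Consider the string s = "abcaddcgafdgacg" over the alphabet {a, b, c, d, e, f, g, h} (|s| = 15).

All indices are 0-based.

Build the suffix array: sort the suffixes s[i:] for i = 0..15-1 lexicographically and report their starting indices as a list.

sorted suffixes:
  #0 SA[0]=0  'abcaddcgafdgacg'
  #1 SA[1]=12  'acg'
  #2 SA[2]=3  'addcgafdgacg'
  #3 SA[3]=8  'afdgacg'
  #4 SA[4]=1  'bcaddcgafdgacg'
  #5 SA[5]=2  'caddcgafdgacg'
  #6 SA[6]=13  'cg'
  #7 SA[7]=6  'cgafdgacg'
  #8 SA[8]=5  'dcgafdgacg'
  #9 SA[9]=4  'ddcgafdgacg'
  #10 SA[10]=10  'dgacg'
  #11 SA[11]=9  'fdgacg'
  #12 SA[12]=14  'g'
  #13 SA[13]=11  'gacg'
  #14 SA[14]=7  'gafdgacg'

[0, 12, 3, 8, 1, 2, 13, 6, 5, 4, 10, 9, 14, 11, 7]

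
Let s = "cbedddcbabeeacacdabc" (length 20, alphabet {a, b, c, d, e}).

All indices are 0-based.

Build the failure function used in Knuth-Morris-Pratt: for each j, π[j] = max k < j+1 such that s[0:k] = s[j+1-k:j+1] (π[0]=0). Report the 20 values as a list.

π[0] = 0
j=1 s[j]='b': π[1]=0 (border '')
j=2 s[j]='e': π[2]=0 (border '')
j=3 s[j]='d': π[3]=0 (border '')
j=4 s[j]='d': π[4]=0 (border '')
j=5 s[j]='d': π[5]=0 (border '')
j=6 s[j]='c': π[6]=1 (border 'c')
j=7 s[j]='b': π[7]=2 (border 'cb')
j=8 s[j]='a': k: 2→0; π[8]=0 (border '')
j=9 s[j]='b': π[9]=0 (border '')
j=10 s[j]='e': π[10]=0 (border '')
j=11 s[j]='e': π[11]=0 (border '')
j=12 s[j]='a': π[12]=0 (border '')
j=13 s[j]='c': π[13]=1 (border 'c')
j=14 s[j]='a': k: 1→0; π[14]=0 (border '')
j=15 s[j]='c': π[15]=1 (border 'c')
j=16 s[j]='d': k: 1→0; π[16]=0 (border '')
j=17 s[j]='a': π[17]=0 (border '')
j=18 s[j]='b': π[18]=0 (border '')
j=19 s[j]='c': π[19]=1 (border 'c')

[0, 0, 0, 0, 0, 0, 1, 2, 0, 0, 0, 0, 0, 1, 0, 1, 0, 0, 0, 1]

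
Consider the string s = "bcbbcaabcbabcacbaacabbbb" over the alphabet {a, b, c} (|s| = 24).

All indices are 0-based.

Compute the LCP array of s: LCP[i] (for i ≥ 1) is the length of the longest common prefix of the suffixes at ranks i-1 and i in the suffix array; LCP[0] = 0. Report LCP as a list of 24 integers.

sorted suffixes:
  #0 SA[0]=5  'aabcbabcacbaacabbbb'
  #1 SA[1]=16  'aacabbbb'
  #2 SA[2]=19  'abbbb'
  #3 SA[3]=10  'abcacbaacabbbb'
  #4 SA[4]=6  'abcbabcacbaacabbbb'
  #5 SA[5]=17  'acabbbb'
  #6 SA[6]=13  'acbaacabbbb'
  #7 SA[7]=23  'b'
  #8 SA[8]=15  'baacabbbb'
  #9 SA[9]=9  'babcacbaacabbbb'
  #10 SA[10]=22  'bb'
  #11 SA[11]=21  'bbb'
  #12 SA[12]=20  'bbbb'
  #13 SA[13]=2  'bbcaabcbabcacbaacabbbb'
  #14 SA[14]=3  'bcaabcbabcacbaacabbbb'
  #15 SA[15]=11  'bcacbaacabbbb'
  #16 SA[16]=7  'bcbabcacbaacabbbb'
  #17 SA[17]=0  'bcbbcaabcbabcacbaacabbbb'
  #18 SA[18]=4  'caabcbabcacbaacabbbb'
  #19 SA[19]=18  'cabbbb'
  #20 SA[20]=12  'cacbaacabbbb'
  #21 SA[21]=14  'cbaacabbbb'
  #22 SA[22]=8  'cbabcacbaacabbbb'
  #23 SA[23]=1  'cbbcaabcbabcacbaacabbbb'

SA = [5, 16, 19, 10, 6, 17, 13, 23, 15, 9, 22, 21, 20, 2, 3, 11, 7, 0, 4, 18, 12, 14, 8, 1]
rank  pair      lcp
   1  s[5:],s[16:]  2  'aa'
   2  s[16:],s[19:]  1  'a'
   3  s[19:],s[10:]  2  'ab'
   4  s[10:],s[6:]  3  'abc'
   5  s[6:],s[17:]  1  'a'
   6  s[17:],s[13:]  2  'ac'
   7  s[13:],s[23:]  0  ''
   8  s[23:],s[15:]  1  'b'
   9  s[15:],s[9:]  2  'ba'
  10  s[9:],s[22:]  1  'b'
  11  s[22:],s[21:]  2  'bb'
  12  s[21:],s[20:]  3  'bbb'
  13  s[20:],s[2:]  2  'bb'
  14  s[2:],s[3:]  1  'b'
  15  s[3:],s[11:]  3  'bca'
  16  s[11:],s[7:]  2  'bc'
  17  s[7:],s[0:]  3  'bcb'
  18  s[0:],s[4:]  0  ''
  19  s[4:],s[18:]  2  'ca'
  20  s[18:],s[12:]  2  'ca'
  21  s[12:],s[14:]  1  'c'
  22  s[14:],s[8:]  3  'cba'
  23  s[8:],s[1:]  2  'cb'

[0, 2, 1, 2, 3, 1, 2, 0, 1, 2, 1, 2, 3, 2, 1, 3, 2, 3, 0, 2, 2, 1, 3, 2]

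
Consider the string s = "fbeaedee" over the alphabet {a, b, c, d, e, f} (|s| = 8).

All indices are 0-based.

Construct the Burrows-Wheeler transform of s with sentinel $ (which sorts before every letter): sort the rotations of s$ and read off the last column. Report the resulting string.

eefeebad$

rank  rotation   last
    0  $fbeaedee  e
    1  aedee$fbe  e
    2  beaedee$f  f
    3  dee$fbeae  e
    4  e$fbeaede  e
    5  eaedee$fb  b
    6  edee$fbea  a
    7  ee$fbeaed  d
    8  fbeaedee$  $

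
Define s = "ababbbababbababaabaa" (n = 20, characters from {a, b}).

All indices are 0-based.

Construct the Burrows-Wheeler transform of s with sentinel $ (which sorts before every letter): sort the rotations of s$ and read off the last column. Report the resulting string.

rank  rotation               last
    0  $ababbbababbababaabaa  a
    1  a$ababbbababbababaaba  a
    2  aa$ababbbababbababaab  b
    3  aabaa$ababbbababbabab  b
    4  abaa$ababbbababbababa  a
    5  abaabaa$ababbbababbab  b
    6  ababaabaa$ababbbababb  b
    7  ababbababaabaa$ababbb  b
    8  ababbbababbababaabaa$  $
    9  abbababaabaa$ababbbab  b
   10  abbbababbababaabaa$ab  b
   11  baa$ababbbababbababaa  a
   12  baabaa$ababbbababbaba  a
   13  babaabaa$ababbbababba  a
   14  bababaabaa$ababbbabab  b
   15  bababbababaabaa$ababb  b
   16  babbababaabaa$ababbba  a
   17  babbbababbababaabaa$a  a
   18  bbababaabaa$ababbbaba  a
   19  bbababbababaabaa$abab  b
   20  bbbababbababaabaa$aba  a

aabbabbb$bbaaabbaaaba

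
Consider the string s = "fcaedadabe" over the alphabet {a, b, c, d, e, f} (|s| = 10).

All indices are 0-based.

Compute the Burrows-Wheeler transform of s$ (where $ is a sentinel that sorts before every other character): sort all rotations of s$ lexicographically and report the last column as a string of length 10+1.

rank  rotation     last
    0  $fcaedadabe  e
    1  abe$fcaedad  d
    2  adabe$fcaed  d
    3  aedadabe$fc  c
    4  be$fcaedada  a
    5  caedadabe$f  f
    6  dabe$fcaeda  a
    7  dadabe$fcae  e
    8  e$fcaedadab  b
    9  edadabe$fca  a
   10  fcaedadabe$  $

eddcafaeba$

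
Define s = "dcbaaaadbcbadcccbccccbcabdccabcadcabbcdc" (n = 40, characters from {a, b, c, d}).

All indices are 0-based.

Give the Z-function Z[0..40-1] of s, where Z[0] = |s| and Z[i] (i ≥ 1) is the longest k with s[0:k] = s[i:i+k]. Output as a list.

[40, 0, 0, 0, 0, 0, 0, 1, 0, 0, 0, 0, 2, 0, 0, 0, 0, 0, 0, 0, 0, 0, 0, 0, 0, 2, 0, 0, 0, 0, 0, 0, 2, 0, 0, 0, 0, 0, 2, 0]

Z[0]=40
i=1: fresh scan; Z[1]=0
i=2: fresh scan; Z[2]=0
i=3: fresh scan; Z[3]=0
i=4: fresh scan; Z[4]=0
i=5: fresh scan; Z[5]=0
i=6: fresh scan; Z[6]=0
i=7: fresh scan; Z[7]=1 extend→box=[7,8)
i=8: fresh scan; Z[8]=0
i=9: fresh scan; Z[9]=0
i=10: fresh scan; Z[10]=0
i=11: fresh scan; Z[11]=0
i=12: fresh scan; Z[12]=2 extend→box=[12,14)
i=13: min(r-i=1, Z[1]=0)=0; Z[13]=0
i=14: fresh scan; Z[14]=0
i=15: fresh scan; Z[15]=0
i=16: fresh scan; Z[16]=0
i=17: fresh scan; Z[17]=0
i=18: fresh scan; Z[18]=0
i=19: fresh scan; Z[19]=0
i=20: fresh scan; Z[20]=0
i=21: fresh scan; Z[21]=0
i=22: fresh scan; Z[22]=0
i=23: fresh scan; Z[23]=0
i=24: fresh scan; Z[24]=0
i=25: fresh scan; Z[25]=2 extend→box=[25,27)
i=26: min(r-i=1, Z[1]=0)=0; Z[26]=0
i=27: fresh scan; Z[27]=0
i=28: fresh scan; Z[28]=0
i=29: fresh scan; Z[29]=0
i=30: fresh scan; Z[30]=0
i=31: fresh scan; Z[31]=0
i=32: fresh scan; Z[32]=2 extend→box=[32,34)
i=33: min(r-i=1, Z[1]=0)=0; Z[33]=0
i=34: fresh scan; Z[34]=0
i=35: fresh scan; Z[35]=0
i=36: fresh scan; Z[36]=0
i=37: fresh scan; Z[37]=0
i=38: fresh scan; Z[38]=2 extend→box=[38,40)
i=39: min(r-i=1, Z[1]=0)=0; Z[39]=0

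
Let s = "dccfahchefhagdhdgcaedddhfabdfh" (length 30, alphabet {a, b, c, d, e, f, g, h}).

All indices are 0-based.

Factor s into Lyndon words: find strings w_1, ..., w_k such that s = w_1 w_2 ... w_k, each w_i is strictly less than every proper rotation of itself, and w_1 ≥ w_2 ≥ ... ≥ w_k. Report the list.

emit factor 1: 'd' (i=0, period=1)
emit factor 2: 'ccf' (i=1, period=3)
emit factor 3: 'ahchefh' (i=4, period=7)
emit factor 4: 'agdhdgc' (i=11, period=7)
emit factor 5: 'aedddhf' (i=18, period=7)
emit factor 6: 'abdfh' (i=25, period=5)

["d", "ccf", "ahchefh", "agdhdgc", "aedddhf", "abdfh"]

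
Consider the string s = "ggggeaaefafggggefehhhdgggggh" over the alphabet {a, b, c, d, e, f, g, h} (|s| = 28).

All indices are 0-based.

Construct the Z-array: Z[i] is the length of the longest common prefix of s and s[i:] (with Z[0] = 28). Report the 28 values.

Z[0]=28
i=1: i≥r, start 0; Z[1]=3 extend→box=[1,4)
i=2: min(r-i=2, Z[1]=3)=2; Z[2]=2
i=3: min(r-i=1, Z[2]=2)=1; Z[3]=1
i=4: i≥r, start 0; Z[4]=0
i=5: i≥r, start 0; Z[5]=0
i=6: i≥r, start 0; Z[6]=0
i=7: i≥r, start 0; Z[7]=0
i=8: i≥r, start 0; Z[8]=0
i=9: i≥r, start 0; Z[9]=0
i=10: i≥r, start 0; Z[10]=0
i=11: i≥r, start 0; Z[11]=5 extend→box=[11,16)
i=12: min(r-i=4, Z[1]=3)=3; Z[12]=3
i=13: min(r-i=3, Z[2]=2)=2; Z[13]=2
i=14: min(r-i=2, Z[3]=1)=1; Z[14]=1
i=15: min(r-i=1, Z[4]=0)=0; Z[15]=0
i=16: i≥r, start 0; Z[16]=0
i=17: i≥r, start 0; Z[17]=0
i=18: i≥r, start 0; Z[18]=0
i=19: i≥r, start 0; Z[19]=0
i=20: i≥r, start 0; Z[20]=0
i=21: i≥r, start 0; Z[21]=0
i=22: i≥r, start 0; Z[22]=4 extend→box=[22,26)
i=23: min(r-i=3, Z[1]=3)=3; Z[23]=4 extend→box=[23,27)
i=24: min(r-i=3, Z[1]=3)=3; Z[24]=3
i=25: min(r-i=2, Z[2]=2)=2; Z[25]=2
i=26: min(r-i=1, Z[3]=1)=1; Z[26]=1
i=27: i≥r, start 0; Z[27]=0

[28, 3, 2, 1, 0, 0, 0, 0, 0, 0, 0, 5, 3, 2, 1, 0, 0, 0, 0, 0, 0, 0, 4, 4, 3, 2, 1, 0]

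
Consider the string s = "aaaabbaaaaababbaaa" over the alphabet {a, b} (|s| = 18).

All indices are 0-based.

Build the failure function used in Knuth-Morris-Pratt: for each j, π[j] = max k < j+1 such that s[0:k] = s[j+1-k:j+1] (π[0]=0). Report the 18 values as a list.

[0, 1, 2, 3, 0, 0, 1, 2, 3, 4, 4, 5, 1, 0, 0, 1, 2, 3]

π[0] = 0
j=1 s[j]='a': π[1]=1 (border 'a')
j=2 s[j]='a': π[2]=2 (border 'aa')
j=3 s[j]='a': π[3]=3 (border 'aaa')
j=4 s[j]='b': k: 3→2→1→0; π[4]=0 (border '')
j=5 s[j]='b': π[5]=0 (border '')
j=6 s[j]='a': π[6]=1 (border 'a')
j=7 s[j]='a': π[7]=2 (border 'aa')
j=8 s[j]='a': π[8]=3 (border 'aaa')
j=9 s[j]='a': π[9]=4 (border 'aaaa')
j=10 s[j]='a': k: 4→3; π[10]=4 (border 'aaaa')
j=11 s[j]='b': π[11]=5 (border 'aaaab')
j=12 s[j]='a': k: 5→0; π[12]=1 (border 'a')
j=13 s[j]='b': k: 1→0; π[13]=0 (border '')
j=14 s[j]='b': π[14]=0 (border '')
j=15 s[j]='a': π[15]=1 (border 'a')
j=16 s[j]='a': π[16]=2 (border 'aa')
j=17 s[j]='a': π[17]=3 (border 'aaa')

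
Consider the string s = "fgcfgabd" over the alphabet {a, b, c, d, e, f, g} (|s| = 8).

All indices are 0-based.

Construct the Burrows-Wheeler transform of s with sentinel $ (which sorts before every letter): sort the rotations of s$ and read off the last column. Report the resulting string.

dgagbc$ff

rank  rotation   last
    0  $fgcfgabd  d
    1  abd$fgcfg  g
    2  bd$fgcfga  a
    3  cfgabd$fg  g
    4  d$fgcfgab  b
    5  fgabd$fgc  c
    6  fgcfgabd$  $
    7  gabd$fgcf  f
    8  gcfgabd$f  f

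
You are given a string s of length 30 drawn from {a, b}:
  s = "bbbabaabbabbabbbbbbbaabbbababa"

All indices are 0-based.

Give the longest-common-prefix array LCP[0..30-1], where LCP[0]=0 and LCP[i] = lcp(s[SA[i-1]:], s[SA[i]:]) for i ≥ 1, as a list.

sorted suffixes:
  #0 SA[0]=29  'a'
  #1 SA[1]=5  'aabbabbabbbbbbbaabbbababa'
  #2 SA[2]=20  'aabbbababa'
  #3 SA[3]=27  'aba'
  #4 SA[4]=3  'abaabbabbabbbbbbbaabbbababa'
  #5 SA[5]=25  'ababa'
  #6 SA[6]=6  'abbabbabbbbbbbaabbbababa'
  #7 SA[7]=9  'abbabbbbbbbaabbbababa'
  #8 SA[8]=21  'abbbababa'
  #9 SA[9]=12  'abbbbbbbaabbbababa'
  #10 SA[10]=28  'ba'
  #11 SA[11]=4  'baabbabbabbbbbbbaabbbababa'
  #12 SA[12]=19  'baabbbababa'
  #13 SA[13]=26  'baba'
  #14 SA[14]=2  'babaabbabbabbbbbbbaabbbababa'
  #15 SA[15]=24  'bababa'
  #16 SA[16]=8  'babbabbbbbbbaabbbababa'
  #17 SA[17]=11  'babbbbbbbaabbbababa'
  #18 SA[18]=18  'bbaabbbababa'
  #19 SA[19]=1  'bbabaabbabbabbbbbbbaabbbababa'
  #20 SA[20]=23  'bbababa'
  #21 SA[21]=7  'bbabbabbbbbbbaabbbababa'
  #22 SA[22]=10  'bbabbbbbbbaabbbababa'
  #23 SA[23]=17  'bbbaabbbababa'
  #24 SA[24]=0  'bbbabaabbabbabbbbbbbaabbbababa'
  #25 SA[25]=22  'bbbababa'
  #26 SA[26]=16  'bbbbaabbbababa'
  #27 SA[27]=15  'bbbbbaabbbababa'
  #28 SA[28]=14  'bbbbbbaabbbababa'
  #29 SA[29]=13  'bbbbbbbaabbbababa'

SA = [29, 5, 20, 27, 3, 25, 6, 9, 21, 12, 28, 4, 19, 26, 2, 24, 8, 11, 18, 1, 23, 7, 10, 17, 0, 22, 16, 15, 14, 13]
rank  pair      lcp
   1  s[29:],s[5:]  1  'a'
   2  s[5:],s[20:]  4  'aabb'
   3  s[20:],s[27:]  1  'a'
   4  s[27:],s[3:]  3  'aba'
   5  s[3:],s[25:]  3  'aba'
   6  s[25:],s[6:]  2  'ab'
   7  s[6:],s[9:]  6  'abbabb'
   8  s[9:],s[21:]  3  'abb'
   9  s[21:],s[12:]  4  'abbb'
  10  s[12:],s[28:]  0  ''
  11  s[28:],s[4:]  2  'ba'
  12  s[4:],s[19:]  5  'baabb'
  13  s[19:],s[26:]  2  'ba'
  14  s[26:],s[2:]  4  'baba'
  15  s[2:],s[24:]  4  'baba'
  16  s[24:],s[8:]  3  'bab'
  17  s[8:],s[11:]  4  'babb'
  18  s[11:],s[18:]  1  'b'
  19  s[18:],s[1:]  3  'bba'
  20  s[1:],s[23:]  5  'bbaba'
  21  s[23:],s[7:]  4  'bbab'
  22  s[7:],s[10:]  5  'bbabb'
  23  s[10:],s[17:]  2  'bb'
  24  s[17:],s[0:]  4  'bbba'
  25  s[0:],s[22:]  6  'bbbaba'
  26  s[22:],s[16:]  3  'bbb'
  27  s[16:],s[15:]  4  'bbbb'
  28  s[15:],s[14:]  5  'bbbbb'
  29  s[14:],s[13:]  6  'bbbbbb'

[0, 1, 4, 1, 3, 3, 2, 6, 3, 4, 0, 2, 5, 2, 4, 4, 3, 4, 1, 3, 5, 4, 5, 2, 4, 6, 3, 4, 5, 6]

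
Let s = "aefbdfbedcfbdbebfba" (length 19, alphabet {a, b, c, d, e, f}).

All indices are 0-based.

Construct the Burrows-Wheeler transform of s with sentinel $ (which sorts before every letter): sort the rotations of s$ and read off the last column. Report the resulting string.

rank  rotation              last
    0  $aefbdfbedcfbdbebfba  a
    1  a$aefbdfbedcfbdbebfb  b
    2  aefbdfbedcfbdbebfba$  $
    3  ba$aefbdfbedcfbdbebf  f
    4  bdbebfba$aefbdfbedcf  f
    5  bdfbedcfbdbebfba$aef  f
    6  bebfba$aefbdfbedcfbd  d
    7  bedcfbdbebfba$aefbdf  f
    8  bfba$aefbdfbedcfbdbe  e
    9  cfbdbebfba$aefbdfbed  d
   10  dbebfba$aefbdfbedcfb  b
   11  dcfbdbebfba$aefbdfbe  e
   12  dfbedcfbdbebfba$aefb  b
   13  ebfba$aefbdfbedcfbdb  b
   14  edcfbdbebfba$aefbdfb  b
   15  efbdfbedcfbdbebfba$a  a
   16  fba$aefbdfbedcfbdbeb  b
   17  fbdbebfba$aefbdfbedc  c
   18  fbdfbedcfbdbebfba$ae  e
   19  fbedcfbdbebfba$aefbd  d

ab$fffdfedbebbbabced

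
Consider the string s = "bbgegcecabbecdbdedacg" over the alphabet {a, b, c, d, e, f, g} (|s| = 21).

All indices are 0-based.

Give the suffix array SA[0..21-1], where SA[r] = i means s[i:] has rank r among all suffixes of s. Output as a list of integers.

[8, 18, 9, 0, 14, 10, 1, 7, 12, 5, 19, 17, 13, 15, 6, 11, 16, 3, 20, 4, 2]

rank→(start, suffix):
  0 → (8, 'abbecdbdedacg')
  1 → (18, 'acg')
  2 → (9, 'bbecdbdedacg')
  3 → (0, 'bbgegcecabbecdbdedacg')
  4 → (14, 'bdedacg')
  5 → (10, 'becdbdedacg')
  6 → (1, 'bgegcecabbecdbdedacg')
  7 → (7, 'cabbecdbdedacg')
  8 → (12, 'cdbdedacg')
  9 → (5, 'cecabbecdbdedacg')
  10 → (19, 'cg')
  11 → (17, 'dacg')
  12 → (13, 'dbdedacg')
  13 → (15, 'dedacg')
  14 → (6, 'ecabbecdbdedacg')
  15 → (11, 'ecdbdedacg')
  16 → (16, 'edacg')
  17 → (3, 'egcecabbecdbdedacg')
  18 → (20, 'g')
  19 → (4, 'gcecabbecdbdedacg')
  20 → (2, 'gegcecabbecdbdedacg')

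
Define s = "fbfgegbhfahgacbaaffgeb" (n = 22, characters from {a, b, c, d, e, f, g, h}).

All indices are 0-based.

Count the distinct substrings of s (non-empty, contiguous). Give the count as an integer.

rank→(start, suffix):
  0 → (15, 'aaffgeb')
  1 → (12, 'acbaaffgeb')
  2 → (16, 'affgeb')
  3 → (9, 'ahgacbaaffgeb')
  4 → (21, 'b')
  5 → (14, 'baaffgeb')
  6 → (1, 'bfgegbhfahgacbaaffgeb')
  7 → (6, 'bhfahgacbaaffgeb')
  8 → (13, 'cbaaffgeb')
  9 → (20, 'eb')
  10 → (4, 'egbhfahgacbaaffgeb')
  11 → (8, 'fahgacbaaffgeb')
  12 → (0, 'fbfgegbhfahgacbaaffgeb')
  13 → (17, 'ffgeb')
  14 → (18, 'fgeb')
  15 → (2, 'fgegbhfahgacbaaffgeb')
  16 → (11, 'gacbaaffgeb')
  17 → (5, 'gbhfahgacbaaffgeb')
  18 → (19, 'geb')
  19 → (3, 'gegbhfahgacbaaffgeb')
  20 → (7, 'hfahgacbaaffgeb')
  21 → (10, 'hgacbaaffgeb')

SA = [15, 12, 16, 9, 21, 14, 1, 6, 13, 20, 4, 8, 0, 17, 18, 2, 11, 5, 19, 3, 7, 10]
rank  pair      lcp
   1  s[15:],s[12:]  1  'a'
   2  s[12:],s[16:]  1  'a'
   3  s[16:],s[9:]  1  'a'
   4  s[9:],s[21:]  0  ''
   5  s[21:],s[14:]  1  'b'
   6  s[14:],s[1:]  1  'b'
   7  s[1:],s[6:]  1  'b'
   8  s[6:],s[13:]  0  ''
   9  s[13:],s[20:]  0  ''
  10  s[20:],s[4:]  1  'e'
  11  s[4:],s[8:]  0  ''
  12  s[8:],s[0:]  1  'f'
  13  s[0:],s[17:]  1  'f'
  14  s[17:],s[18:]  1  'f'
  15  s[18:],s[2:]  3  'fge'
  16  s[2:],s[11:]  0  ''
  17  s[11:],s[5:]  1  'g'
  18  s[5:],s[19:]  1  'g'
  19  s[19:],s[3:]  2  'ge'
  20  s[3:],s[7:]  0  ''
  21  s[7:],s[10:]  1  'h'

n(n+1)/2 = 22·23/2 = 253
Σ LCP = 0 + 1 + 1 + 1 + 0 + 1 + 1 + 1 + 0 + 0 + 1 + 0 + 1 + 1 + 1 + 3 + 0 + 1 + 1 + 2 + 0 + 1 = 18
distinct = 253 − 18 = 235

235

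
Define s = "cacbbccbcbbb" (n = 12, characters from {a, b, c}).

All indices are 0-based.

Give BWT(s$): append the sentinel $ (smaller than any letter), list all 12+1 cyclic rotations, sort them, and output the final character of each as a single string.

bcbbcccb$bacb

rank  rotation       last
    0  $cacbbccbcbbb  b
    1  acbbccbcbbb$c  c
    2  b$cacbbccbcbb  b
    3  bb$cacbbccbcb  b
    4  bbb$cacbbccbc  c
    5  bbccbcbbb$cac  c
    6  bcbbb$cacbbcc  c
    7  bccbcbbb$cacb  b
    8  cacbbccbcbbb$  $
    9  cbbb$cacbbccb  b
   10  cbbccbcbbb$ca  a
   11  cbcbbb$cacbbc  c
   12  ccbcbbb$cacbb  b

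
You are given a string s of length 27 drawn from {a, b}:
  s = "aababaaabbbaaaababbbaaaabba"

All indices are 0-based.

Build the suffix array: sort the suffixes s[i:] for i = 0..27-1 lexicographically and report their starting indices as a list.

[26, 11, 20, 12, 21, 5, 0, 13, 22, 6, 3, 1, 14, 23, 7, 16, 25, 10, 19, 4, 2, 15, 24, 9, 18, 8, 17]

rank | idx | suffix
   0 |  26 | a
   1 |  11 | aaaababbbaaaabba
   2 |  20 | aaaabba
   3 |  12 | aaababbbaaaabba
   4 |  21 | aaabba
   5 |   5 | aaabbbaaaababbbaaaabba
   6 |   0 | aababaaabbbaaaababbbaaaabba
   7 |  13 | aababbbaaaabba
   8 |  22 | aabba
   9 |   6 | aabbbaaaababbbaaaabba
  10 |   3 | abaaabbbaaaababbbaaaabba
  11 |   1 | ababaaabbbaaaababbbaaaabba
  12 |  14 | ababbbaaaabba
  13 |  23 | abba
  14 |   7 | abbbaaaababbbaaaabba
  15 |  16 | abbbaaaabba
  16 |  25 | ba
  17 |  10 | baaaababbbaaaabba
  18 |  19 | baaaabba
  19 |   4 | baaabbbaaaababbbaaaabba
  20 |   2 | babaaabbbaaaababbbaaaabba
  21 |  15 | babbbaaaabba
  22 |  24 | bba
  23 |   9 | bbaaaababbbaaaabba
  24 |  18 | bbaaaabba
  25 |   8 | bbbaaaababbbaaaabba
  26 |  17 | bbbaaaabba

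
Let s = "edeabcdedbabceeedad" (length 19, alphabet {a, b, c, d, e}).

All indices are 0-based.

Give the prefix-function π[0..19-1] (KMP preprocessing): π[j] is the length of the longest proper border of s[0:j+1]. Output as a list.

π[0] = 0
j=1 s[j]='d': π[1]=0 (border '')
j=2 s[j]='e': π[2]=1 (border 'e')
j=3 s[j]='a': k: 1→0; π[3]=0 (border '')
j=4 s[j]='b': π[4]=0 (border '')
j=5 s[j]='c': π[5]=0 (border '')
j=6 s[j]='d': π[6]=0 (border '')
j=7 s[j]='e': π[7]=1 (border 'e')
j=8 s[j]='d': π[8]=2 (border 'ed')
j=9 s[j]='b': k: 2→0; π[9]=0 (border '')
j=10 s[j]='a': π[10]=0 (border '')
j=11 s[j]='b': π[11]=0 (border '')
j=12 s[j]='c': π[12]=0 (border '')
j=13 s[j]='e': π[13]=1 (border 'e')
j=14 s[j]='e': k: 1→0; π[14]=1 (border 'e')
j=15 s[j]='e': k: 1→0; π[15]=1 (border 'e')
j=16 s[j]='d': π[16]=2 (border 'ed')
j=17 s[j]='a': k: 2→0; π[17]=0 (border '')
j=18 s[j]='d': π[18]=0 (border '')

[0, 0, 1, 0, 0, 0, 0, 1, 2, 0, 0, 0, 0, 1, 1, 1, 2, 0, 0]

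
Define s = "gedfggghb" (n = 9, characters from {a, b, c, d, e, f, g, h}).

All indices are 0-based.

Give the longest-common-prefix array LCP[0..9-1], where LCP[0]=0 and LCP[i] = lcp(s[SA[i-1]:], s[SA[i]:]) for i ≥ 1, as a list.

rank→(start, suffix):
  0 → (8, 'b')
  1 → (2, 'dfggghb')
  2 → (1, 'edfggghb')
  3 → (3, 'fggghb')
  4 → (0, 'gedfggghb')
  5 → (4, 'ggghb')
  6 → (5, 'gghb')
  7 → (6, 'ghb')
  8 → (7, 'hb')

SA = [8, 2, 1, 3, 0, 4, 5, 6, 7]
i: (SA[i-1],SA[i]) lcp shared
  1: (8,2) 0 ''
  2: (2,1) 0 ''
  3: (1,3) 0 ''
  4: (3,0) 0 ''
  5: (0,4) 1 'g'
  6: (4,5) 2 'gg'
  7: (5,6) 1 'g'
  8: (6,7) 0 ''

[0, 0, 0, 0, 0, 1, 2, 1, 0]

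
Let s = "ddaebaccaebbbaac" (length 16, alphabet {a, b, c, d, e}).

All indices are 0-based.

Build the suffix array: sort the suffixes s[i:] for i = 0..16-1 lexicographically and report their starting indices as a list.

[13, 14, 5, 2, 8, 12, 4, 11, 10, 15, 7, 6, 1, 0, 3, 9]

rank→(start, suffix):
  0 → (13, 'aac')
  1 → (14, 'ac')
  2 → (5, 'accaebbbaac')
  3 → (2, 'aebaccaebbbaac')
  4 → (8, 'aebbbaac')
  5 → (12, 'baac')
  6 → (4, 'baccaebbbaac')
  7 → (11, 'bbaac')
  8 → (10, 'bbbaac')
  9 → (15, 'c')
  10 → (7, 'caebbbaac')
  11 → (6, 'ccaebbbaac')
  12 → (1, 'daebaccaebbbaac')
  13 → (0, 'ddaebaccaebbbaac')
  14 → (3, 'ebaccaebbbaac')
  15 → (9, 'ebbbaac')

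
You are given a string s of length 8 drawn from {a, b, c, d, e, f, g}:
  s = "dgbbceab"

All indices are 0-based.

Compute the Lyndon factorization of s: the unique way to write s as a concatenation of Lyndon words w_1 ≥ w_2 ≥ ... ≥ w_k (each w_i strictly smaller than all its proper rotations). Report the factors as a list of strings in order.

["dg", "bbce", "ab"]

emit factor 1: 'dg' (i=0, period=2)
emit factor 2: 'bbce' (i=2, period=4)
emit factor 3: 'ab' (i=6, period=2)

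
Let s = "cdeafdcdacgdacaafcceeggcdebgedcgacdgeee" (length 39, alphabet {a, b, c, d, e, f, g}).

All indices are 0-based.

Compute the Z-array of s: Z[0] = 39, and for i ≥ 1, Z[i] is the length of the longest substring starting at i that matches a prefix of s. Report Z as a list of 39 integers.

Z[0]=39
i=1: outside box; Z[1]=0
i=2: outside box; Z[2]=0
i=3: outside box; Z[3]=0
i=4: outside box; Z[4]=0
i=5: outside box; Z[5]=0
i=6: outside box; Z[6]=2 scan→box=[6,8)
i=7: min(r-i=1, Z[1]=0)=0; Z[7]=0
i=8: outside box; Z[8]=0
i=9: outside box; Z[9]=1 scan→box=[9,10)
i=10: outside box; Z[10]=0
i=11: outside box; Z[11]=0
i=12: outside box; Z[12]=0
i=13: outside box; Z[13]=1 scan→box=[13,14)
i=14: outside box; Z[14]=0
i=15: outside box; Z[15]=0
i=16: outside box; Z[16]=0
i=17: outside box; Z[17]=1 scan→box=[17,18)
i=18: outside box; Z[18]=1 scan→box=[18,19)
i=19: outside box; Z[19]=0
i=20: outside box; Z[20]=0
i=21: outside box; Z[21]=0
i=22: outside box; Z[22]=0
i=23: outside box; Z[23]=3 scan→box=[23,26)
i=24: min(r-i=2, Z[1]=0)=0; Z[24]=0
i=25: min(r-i=1, Z[2]=0)=0; Z[25]=0
i=26: outside box; Z[26]=0
i=27: outside box; Z[27]=0
i=28: outside box; Z[28]=0
i=29: outside box; Z[29]=0
i=30: outside box; Z[30]=1 scan→box=[30,31)
i=31: outside box; Z[31]=0
i=32: outside box; Z[32]=0
i=33: outside box; Z[33]=2 scan→box=[33,35)
i=34: min(r-i=1, Z[1]=0)=0; Z[34]=0
i=35: outside box; Z[35]=0
i=36: outside box; Z[36]=0
i=37: outside box; Z[37]=0
i=38: outside box; Z[38]=0

[39, 0, 0, 0, 0, 0, 2, 0, 0, 1, 0, 0, 0, 1, 0, 0, 0, 1, 1, 0, 0, 0, 0, 3, 0, 0, 0, 0, 0, 0, 1, 0, 0, 2, 0, 0, 0, 0, 0]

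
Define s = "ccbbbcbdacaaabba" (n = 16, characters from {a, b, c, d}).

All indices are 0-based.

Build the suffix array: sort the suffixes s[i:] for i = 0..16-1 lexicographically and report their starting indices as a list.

sorted suffixes:
  #0 SA[0]=15  'a'
  #1 SA[1]=10  'aaabba'
  #2 SA[2]=11  'aabba'
  #3 SA[3]=12  'abba'
  #4 SA[4]=8  'acaaabba'
  #5 SA[5]=14  'ba'
  #6 SA[6]=13  'bba'
  #7 SA[7]=2  'bbbcbdacaaabba'
  #8 SA[8]=3  'bbcbdacaaabba'
  #9 SA[9]=4  'bcbdacaaabba'
  #10 SA[10]=6  'bdacaaabba'
  #11 SA[11]=9  'caaabba'
  #12 SA[12]=1  'cbbbcbdacaaabba'
  #13 SA[13]=5  'cbdacaaabba'
  #14 SA[14]=0  'ccbbbcbdacaaabba'
  #15 SA[15]=7  'dacaaabba'

[15, 10, 11, 12, 8, 14, 13, 2, 3, 4, 6, 9, 1, 5, 0, 7]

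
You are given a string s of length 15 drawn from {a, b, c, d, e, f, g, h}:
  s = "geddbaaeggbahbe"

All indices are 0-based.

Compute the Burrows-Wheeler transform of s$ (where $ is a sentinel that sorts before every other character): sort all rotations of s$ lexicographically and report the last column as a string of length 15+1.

rank  rotation          last
    0  $geddbaaeggbahbe  e
    1  aaeggbahbe$geddb  b
    2  aeggbahbe$geddba  a
    3  ahbe$geddbaaeggb  b
    4  baaeggbahbe$gedd  d
    5  bahbe$geddbaaegg  g
    6  be$geddbaaeggbah  h
    7  dbaaeggbahbe$ged  d
    8  ddbaaeggbahbe$ge  e
    9  e$geddbaaeggbahb  b
   10  eddbaaeggbahbe$g  g
   11  eggbahbe$geddbaa  a
   12  gbahbe$geddbaaeg  g
   13  geddbaaeggbahbe$  $
   14  ggbahbe$geddbaae  e
   15  hbe$geddbaaeggba  a

ebabdghdebgag$ea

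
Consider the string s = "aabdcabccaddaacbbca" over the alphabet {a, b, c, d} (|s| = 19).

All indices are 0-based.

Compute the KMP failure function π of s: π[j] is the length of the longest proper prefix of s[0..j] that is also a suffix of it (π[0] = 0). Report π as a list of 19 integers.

π[0] = 0
j=1 s[j]='a': π[1]=1 (border 'a')
j=2 s[j]='b': k: 1→0; π[2]=0 (border '')
j=3 s[j]='d': π[3]=0 (border '')
j=4 s[j]='c': π[4]=0 (border '')
j=5 s[j]='a': π[5]=1 (border 'a')
j=6 s[j]='b': k: 1→0; π[6]=0 (border '')
j=7 s[j]='c': π[7]=0 (border '')
j=8 s[j]='c': π[8]=0 (border '')
j=9 s[j]='a': π[9]=1 (border 'a')
j=10 s[j]='d': k: 1→0; π[10]=0 (border '')
j=11 s[j]='d': π[11]=0 (border '')
j=12 s[j]='a': π[12]=1 (border 'a')
j=13 s[j]='a': π[13]=2 (border 'aa')
j=14 s[j]='c': k: 2→1→0; π[14]=0 (border '')
j=15 s[j]='b': π[15]=0 (border '')
j=16 s[j]='b': π[16]=0 (border '')
j=17 s[j]='c': π[17]=0 (border '')
j=18 s[j]='a': π[18]=1 (border 'a')

[0, 1, 0, 0, 0, 1, 0, 0, 0, 1, 0, 0, 1, 2, 0, 0, 0, 0, 1]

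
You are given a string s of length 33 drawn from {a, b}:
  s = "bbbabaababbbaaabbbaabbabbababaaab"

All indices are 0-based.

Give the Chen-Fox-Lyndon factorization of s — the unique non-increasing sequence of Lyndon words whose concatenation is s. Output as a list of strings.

["b", "b", "b", "ab", "aababbb", "aaabbbaabbabbabab", "aaab"]

emit factor 1: 'b' (i=0, period=1)
emit factor 2: 'b' (i=1, period=1)
emit factor 3: 'b' (i=2, period=1)
emit factor 4: 'ab' (i=3, period=2)
emit factor 5: 'aababbb' (i=5, period=7)
emit factor 6: 'aaabbbaabbabbabab' (i=12, period=17)
emit factor 7: 'aaab' (i=29, period=4)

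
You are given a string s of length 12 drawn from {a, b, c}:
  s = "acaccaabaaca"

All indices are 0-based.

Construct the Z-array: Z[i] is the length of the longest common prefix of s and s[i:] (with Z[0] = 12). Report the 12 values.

[12, 0, 2, 0, 0, 1, 1, 0, 1, 3, 0, 1]

Z[0]=12
i=1: outside box; Z[1]=0
i=2: outside box; Z[2]=2 scan→box=[2,4)
i=3: min(r-i=1, Z[1]=0)=0; Z[3]=0
i=4: outside box; Z[4]=0
i=5: outside box; Z[5]=1 scan→box=[5,6)
i=6: outside box; Z[6]=1 scan→box=[6,7)
i=7: outside box; Z[7]=0
i=8: outside box; Z[8]=1 scan→box=[8,9)
i=9: outside box; Z[9]=3 scan→box=[9,12)
i=10: min(r-i=2, Z[1]=0)=0; Z[10]=0
i=11: min(r-i=1, Z[2]=2)=1; Z[11]=1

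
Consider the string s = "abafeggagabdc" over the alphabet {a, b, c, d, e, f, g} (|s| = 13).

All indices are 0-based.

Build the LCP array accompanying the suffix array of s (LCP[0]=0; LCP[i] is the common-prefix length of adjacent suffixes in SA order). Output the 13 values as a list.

[0, 2, 1, 1, 0, 1, 0, 0, 0, 0, 0, 2, 1]

rank→(start, suffix):
  0 → (0, 'abafeggagabdc')
  1 → (9, 'abdc')
  2 → (2, 'afeggagabdc')
  3 → (7, 'agabdc')
  4 → (1, 'bafeggagabdc')
  5 → (10, 'bdc')
  6 → (12, 'c')
  7 → (11, 'dc')
  8 → (4, 'eggagabdc')
  9 → (3, 'feggagabdc')
  10 → (8, 'gabdc')
  11 → (6, 'gagabdc')
  12 → (5, 'ggagabdc')

SA = [0, 9, 2, 7, 1, 10, 12, 11, 4, 3, 8, 6, 5]
[i] adj suffixes → lcp
  [1] 0/9 → 2 ('ab')
  [2] 9/2 → 1 ('a')
  [3] 2/7 → 1 ('a')
  [4] 7/1 → 0 ('')
  [5] 1/10 → 1 ('b')
  [6] 10/12 → 0 ('')
  [7] 12/11 → 0 ('')
  [8] 11/4 → 0 ('')
  [9] 4/3 → 0 ('')
  [10] 3/8 → 0 ('')
  [11] 8/6 → 2 ('ga')
  [12] 6/5 → 1 ('g')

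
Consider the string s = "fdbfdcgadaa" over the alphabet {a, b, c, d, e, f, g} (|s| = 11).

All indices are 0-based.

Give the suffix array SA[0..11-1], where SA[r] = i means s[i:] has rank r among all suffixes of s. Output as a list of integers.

rank→(start, suffix):
  0 → (10, 'a')
  1 → (9, 'aa')
  2 → (7, 'adaa')
  3 → (2, 'bfdcgadaa')
  4 → (5, 'cgadaa')
  5 → (8, 'daa')
  6 → (1, 'dbfdcgadaa')
  7 → (4, 'dcgadaa')
  8 → (0, 'fdbfdcgadaa')
  9 → (3, 'fdcgadaa')
  10 → (6, 'gadaa')

[10, 9, 7, 2, 5, 8, 1, 4, 0, 3, 6]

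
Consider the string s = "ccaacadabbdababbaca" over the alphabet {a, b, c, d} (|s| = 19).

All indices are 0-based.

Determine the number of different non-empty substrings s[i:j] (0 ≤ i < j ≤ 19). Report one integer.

164

rank→(start, suffix):
  0 → (18, 'a')
  1 → (2, 'aacadabbdababbaca')
  2 → (11, 'ababbaca')
  3 → (13, 'abbaca')
  4 → (7, 'abbdababbaca')
  5 → (16, 'aca')
  6 → (3, 'acadabbdababbaca')
  7 → (5, 'adabbdababbaca')
  8 → (12, 'babbaca')
  9 → (15, 'baca')
  10 → (14, 'bbaca')
  11 → (8, 'bbdababbaca')
  12 → (9, 'bdababbaca')
  13 → (17, 'ca')
  14 → (1, 'caacadabbdababbaca')
  15 → (4, 'cadabbdababbaca')
  16 → (0, 'ccaacadabbdababbaca')
  17 → (10, 'dababbaca')
  18 → (6, 'dabbdababbaca')

SA = [18, 2, 11, 13, 7, 16, 3, 5, 12, 15, 14, 8, 9, 17, 1, 4, 0, 10, 6]
[i] adj suffixes → lcp
  [1] 18/2 → 1 ('a')
  [2] 2/11 → 1 ('a')
  [3] 11/13 → 2 ('ab')
  [4] 13/7 → 3 ('abb')
  [5] 7/16 → 1 ('a')
  [6] 16/3 → 3 ('aca')
  [7] 3/5 → 1 ('a')
  [8] 5/12 → 0 ('')
  [9] 12/15 → 2 ('ba')
  [10] 15/14 → 1 ('b')
  [11] 14/8 → 2 ('bb')
  [12] 8/9 → 1 ('b')
  [13] 9/17 → 0 ('')
  [14] 17/1 → 2 ('ca')
  [15] 1/4 → 2 ('ca')
  [16] 4/0 → 1 ('c')
  [17] 0/10 → 0 ('')
  [18] 10/6 → 3 ('dab')

n(n+1)/2 = 19·20/2 = 190
Σ LCP = 0 + 1 + 1 + 2 + 3 + 1 + 3 + 1 + 0 + 2 + 1 + 2 + 1 + 0 + 2 + 2 + 1 + 0 + 3 = 26
distinct = 190 − 26 = 164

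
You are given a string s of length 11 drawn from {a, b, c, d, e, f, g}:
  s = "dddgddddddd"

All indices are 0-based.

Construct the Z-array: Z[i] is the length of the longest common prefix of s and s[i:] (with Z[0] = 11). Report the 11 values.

Z[0]=11
i=1: outside box; Z[1]=2 scan→box=[1,3)
i=2: min(r-i=1, Z[1]=2)=1; Z[2]=1
i=3: outside box; Z[3]=0
i=4: outside box; Z[4]=3 scan→box=[4,7)
i=5: min(r-i=2, Z[1]=2)=2; Z[5]=3 scan→box=[5,8)
i=6: min(r-i=2, Z[1]=2)=2; Z[6]=3 scan→box=[6,9)
i=7: min(r-i=2, Z[1]=2)=2; Z[7]=3 scan→box=[7,10)
i=8: min(r-i=2, Z[1]=2)=2; Z[8]=3 scan→box=[8,11)
i=9: min(r-i=2, Z[1]=2)=2; Z[9]=2
i=10: min(r-i=1, Z[2]=1)=1; Z[10]=1

[11, 2, 1, 0, 3, 3, 3, 3, 3, 2, 1]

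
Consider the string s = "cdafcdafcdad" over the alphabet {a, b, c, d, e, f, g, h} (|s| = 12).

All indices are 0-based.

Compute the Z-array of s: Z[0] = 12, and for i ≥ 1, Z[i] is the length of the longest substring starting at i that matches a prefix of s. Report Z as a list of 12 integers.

Z[0]=12
i=1: fresh scan; Z[1]=0
i=2: fresh scan; Z[2]=0
i=3: fresh scan; Z[3]=0
i=4: fresh scan; Z[4]=7 scan→box=[4,11)
i=5: min(r-i=6, Z[1]=0)=0; Z[5]=0
i=6: min(r-i=5, Z[2]=0)=0; Z[6]=0
i=7: min(r-i=4, Z[3]=0)=0; Z[7]=0
i=8: min(r-i=3, Z[4]=7)=3; Z[8]=3
i=9: min(r-i=2, Z[5]=0)=0; Z[9]=0
i=10: min(r-i=1, Z[6]=0)=0; Z[10]=0
i=11: fresh scan; Z[11]=0

[12, 0, 0, 0, 7, 0, 0, 0, 3, 0, 0, 0]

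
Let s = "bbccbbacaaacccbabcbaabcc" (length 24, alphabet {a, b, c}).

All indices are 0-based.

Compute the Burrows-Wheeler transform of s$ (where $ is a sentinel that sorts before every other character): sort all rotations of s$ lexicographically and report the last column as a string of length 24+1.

rank  rotation                   last
    0  $bbccbbacaaacccbabcbaabcc  c
    1  aaacccbabcbaabcc$bbccbbac  c
    2  aabcc$bbccbbacaaacccbabcb  b
    3  aacccbabcbaabcc$bbccbbaca  a
    4  abcbaabcc$bbccbbacaaacccb  b
    5  abcc$bbccbbacaaacccbabcba  a
    6  acaaacccbabcbaabcc$bbccbb  b
    7  acccbabcbaabcc$bbccbbacaa  a
    8  baabcc$bbccbbacaaacccbabc  c
    9  babcbaabcc$bbccbbacaaaccc  c
   10  bacaaacccbabcbaabcc$bbccb  b
   11  bbacaaacccbabcbaabcc$bbcc  c
   12  bbccbbacaaacccbabcbaabcc$  $
   13  bcbaabcc$bbccbbacaaacccba  a
   14  bcc$bbccbbacaaacccbabcbaa  a
   15  bccbbacaaacccbabcbaabcc$b  b
   16  c$bbccbbacaaacccbabcbaabc  c
   17  caaacccbabcbaabcc$bbccbba  a
   18  cbaabcc$bbccbbacaaacccbab  b
   19  cbabcbaabcc$bbccbbacaaacc  c
   20  cbbacaaacccbabcbaabcc$bbc  c
   21  cc$bbccbbacaaacccbabcbaab  b
   22  ccbabcbaabcc$bbccbbacaaac  c
   23  ccbbacaaacccbabcbaabcc$bb  b
   24  cccbabcbaabcc$bbccbbacaaa  a

ccbababaccbc$aabcabccbcba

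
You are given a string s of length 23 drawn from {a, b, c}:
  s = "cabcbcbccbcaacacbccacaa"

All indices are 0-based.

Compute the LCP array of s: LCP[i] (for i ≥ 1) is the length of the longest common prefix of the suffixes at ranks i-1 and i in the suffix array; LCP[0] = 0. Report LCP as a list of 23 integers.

rank | idx | suffix
   0 |  22 | a
   1 |  21 | aa
   2 |  11 | aacacbccacaa
   3 |   1 | abcbcbccbcaacacbccacaa
   4 |  19 | acaa
   5 |  12 | acacbccacaa
   6 |  14 | acbccacaa
   7 |   9 | bcaacacbccacaa
   8 |   2 | bcbcbccbcaacacbccacaa
   9 |   4 | bcbccbcaacacbccacaa
  10 |  16 | bccacaa
  11 |   6 | bccbcaacacbccacaa
  12 |  20 | caa
  13 |  10 | caacacbccacaa
  14 |   0 | cabcbcbccbcaacacbccacaa
  15 |  18 | cacaa
  16 |  13 | cacbccacaa
  17 |   8 | cbcaacacbccacaa
  18 |   3 | cbcbccbcaacacbccacaa
  19 |  15 | cbccacaa
  20 |   5 | cbccbcaacacbccacaa
  21 |  17 | ccacaa
  22 |   7 | ccbcaacacbccacaa

SA = [22, 21, 11, 1, 19, 12, 14, 9, 2, 4, 16, 6, 20, 10, 0, 18, 13, 8, 3, 15, 5, 17, 7]
[i] adj suffixes → lcp
  [1] 22/21 → 1 ('a')
  [2] 21/11 → 2 ('aa')
  [3] 11/1 → 1 ('a')
  [4] 1/19 → 1 ('a')
  [5] 19/12 → 3 ('aca')
  [6] 12/14 → 2 ('ac')
  [7] 14/9 → 0 ('')
  [8] 9/2 → 2 ('bc')
  [9] 2/4 → 4 ('bcbc')
  [10] 4/16 → 2 ('bc')
  [11] 16/6 → 3 ('bcc')
  [12] 6/20 → 0 ('')
  [13] 20/10 → 3 ('caa')
  [14] 10/0 → 2 ('ca')
  [15] 0/18 → 2 ('ca')
  [16] 18/13 → 3 ('cac')
  [17] 13/8 → 1 ('c')
  [18] 8/3 → 3 ('cbc')
  [19] 3/15 → 3 ('cbc')
  [20] 15/5 → 4 ('cbcc')
  [21] 5/17 → 1 ('c')
  [22] 17/7 → 2 ('cc')

[0, 1, 2, 1, 1, 3, 2, 0, 2, 4, 2, 3, 0, 3, 2, 2, 3, 1, 3, 3, 4, 1, 2]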